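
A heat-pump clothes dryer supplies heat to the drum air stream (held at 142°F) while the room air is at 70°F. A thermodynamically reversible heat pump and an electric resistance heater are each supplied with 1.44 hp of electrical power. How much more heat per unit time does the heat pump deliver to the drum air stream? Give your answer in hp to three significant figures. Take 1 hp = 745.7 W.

In absolute terms T_C = 294.26 K and T_H = 334.26 K, so ΔT = 40.00 K.
COP_Carnot = T_H/ΔT = 334.26/40.00 = 8.357.
The heat pump delivers Q̇_H = COP × Ẇ = 12.03 hp; the resistance heater delivers Ẇ = 1.440 hp.
Extra = (COP − 1)·Ẇ = 10.59 hp.

10.6 hp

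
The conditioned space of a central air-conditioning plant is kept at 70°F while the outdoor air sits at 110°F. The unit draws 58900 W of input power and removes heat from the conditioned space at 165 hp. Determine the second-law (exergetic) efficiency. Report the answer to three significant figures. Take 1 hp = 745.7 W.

0.158

Converting, Q̇_C = 165.0 hp = 123000 W, so COP_actual = Q̇_C/Ẇ = 123000/58900 = 2.089.
In absolute terms T_C = 294.26 K and T_H = 316.48 K, so ΔT = 22.22 K.
COP_Carnot = T_C/ΔT = 294.26/22.22 = 13.24.
η_II = COP_actual/COP_Carnot = 2.089/13.24 = 0.1578.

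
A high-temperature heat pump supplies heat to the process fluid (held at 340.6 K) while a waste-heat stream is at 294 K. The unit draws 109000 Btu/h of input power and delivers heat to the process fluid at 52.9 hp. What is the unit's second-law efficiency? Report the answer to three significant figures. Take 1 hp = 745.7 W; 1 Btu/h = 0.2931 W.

0.169

Converting, Q̇_H = 52.90 hp = 134600 Btu/h, so COP_actual = Q̇_H/Ẇ = 134600/109000 = 1.235.
The reservoir spacing is ΔT = 340.6 − 294 = 46.60 K.
COP_Carnot = T_H/ΔT = 340.60/46.60 = 7.309.
η_II = COP_actual/COP_Carnot = 1.235/7.309 = 0.1689.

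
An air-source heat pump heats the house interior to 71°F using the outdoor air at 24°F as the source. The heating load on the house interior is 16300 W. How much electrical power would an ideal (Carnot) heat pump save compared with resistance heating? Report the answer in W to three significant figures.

In absolute terms T_C = 268.71 K and T_H = 294.82 K, so ΔT = 26.11 K.
COP_Carnot = T_H/ΔT = 294.82/26.11 = 11.29.
Resistance heating needs Ẇ_res = Q̇_H = 16300 W; the reversible heat pump needs only Ẇ_hp = Q̇_H/COP = 1444 W.
Saving = 16300 − 1444 = 14860 W.

14900 W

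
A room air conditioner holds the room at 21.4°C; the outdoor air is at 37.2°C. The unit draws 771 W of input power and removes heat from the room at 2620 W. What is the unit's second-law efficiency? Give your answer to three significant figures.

0.182

COP_actual = Q̇_C/Ẇ = 2620/771.0 = 3.398.
In absolute terms T_C = 294.55 K and T_H = 310.35 K, so ΔT = 15.80 K.
COP_Carnot = T_C/ΔT = 294.55/15.80 = 18.64.
η_II = COP_actual/COP_Carnot = 3.398/18.64 = 0.1823.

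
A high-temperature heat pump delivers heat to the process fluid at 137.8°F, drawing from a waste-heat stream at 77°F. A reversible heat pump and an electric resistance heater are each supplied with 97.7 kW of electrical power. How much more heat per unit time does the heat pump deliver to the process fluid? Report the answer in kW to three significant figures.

862 kW

In absolute terms T_C = 298.15 K and T_H = 331.93 K, so ΔT = 33.78 K.
COP_Carnot = T_H/ΔT = 331.93/33.78 = 9.827.
The heat pump delivers Q̇_H = COP × Ẇ = 960.1 kW; the resistance heater delivers Ẇ = 97.70 kW.
Extra = (COP − 1)·Ẇ = 862.4 kW.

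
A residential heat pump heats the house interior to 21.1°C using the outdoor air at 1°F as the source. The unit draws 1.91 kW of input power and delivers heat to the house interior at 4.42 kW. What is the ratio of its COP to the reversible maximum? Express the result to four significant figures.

COP_actual = Q̇_H/Ẇ = 4.420/1.910 = 2.314.
In absolute terms T_C = 255.93 K and T_H = 294.25 K, so ΔT = 38.32 K.
COP_Carnot = T_H/ΔT = 294.25/38.32 = 7.678.
η_II = COP_actual/COP_Carnot = 2.314/7.678 = 0.3014.

0.3014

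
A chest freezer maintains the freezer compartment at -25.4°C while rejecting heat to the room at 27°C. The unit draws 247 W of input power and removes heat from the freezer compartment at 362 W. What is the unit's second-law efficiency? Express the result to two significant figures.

0.31

COP_actual = Q̇_C/Ẇ = 362.0/247.0 = 1.466.
In absolute terms T_C = 247.75 K and T_H = 300.15 K, so ΔT = 52.40 K.
COP_Carnot = T_C/ΔT = 247.75/52.40 = 4.728.
η_II = COP_actual/COP_Carnot = 1.466/4.728 = 0.3100.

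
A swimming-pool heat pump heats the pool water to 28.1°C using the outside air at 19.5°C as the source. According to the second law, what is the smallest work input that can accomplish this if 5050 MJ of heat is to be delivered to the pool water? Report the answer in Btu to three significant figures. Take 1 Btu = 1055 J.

137000 Btu

In absolute terms T_C = 292.65 K and T_H = 301.25 K, so ΔT = 8.600 K.
The reversible limit is COP_HP = T_H/ΔT = 35.03, so W_min = Q_H/COP = Q_H·ΔT/T_H.
W_min = 5050 × 8.600/301.25 = 144.2 MJ = 136700 Btu.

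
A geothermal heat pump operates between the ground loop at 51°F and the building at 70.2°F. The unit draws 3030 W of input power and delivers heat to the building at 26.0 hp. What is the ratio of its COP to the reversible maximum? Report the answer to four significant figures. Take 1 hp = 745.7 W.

Converting, Q̇_H = 26.00 hp = 19390 W, so COP_actual = Q̇_H/Ẇ = 19390/3030 = 6.399.
In absolute terms T_C = 283.71 K and T_H = 294.37 K, so ΔT = 10.67 K.
COP_Carnot = T_H/ΔT = 294.37/10.67 = 27.60.
η_II = COP_actual/COP_Carnot = 6.399/27.60 = 0.2319.

0.2319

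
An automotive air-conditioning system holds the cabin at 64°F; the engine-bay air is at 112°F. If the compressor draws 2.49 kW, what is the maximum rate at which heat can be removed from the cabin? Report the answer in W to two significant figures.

In absolute terms T_C = 290.93 K and T_H = 317.59 K, so ΔT = 26.67 K.
COP_Carnot = T_C/ΔT = 290.93/26.67 = 10.91.
Q̇_max = COP_Carnot × Ẇ = 10.91 × 2.490 kW = 27.17 kW = 27170 W.

27000 W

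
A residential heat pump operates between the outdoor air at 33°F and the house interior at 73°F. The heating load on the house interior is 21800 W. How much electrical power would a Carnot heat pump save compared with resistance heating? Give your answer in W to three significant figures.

In absolute terms T_C = 273.71 K and T_H = 295.93 K, so ΔT = 22.22 K.
COP_Carnot = T_H/ΔT = 295.93/22.22 = 13.32.
Resistance heating needs Ẇ_res = Q̇_H = 21800 W; the reversible heat pump needs only Ẇ_hp = Q̇_H/COP = 1637 W.
Saving = 21800 − 1637 = 20160 W.

20200 W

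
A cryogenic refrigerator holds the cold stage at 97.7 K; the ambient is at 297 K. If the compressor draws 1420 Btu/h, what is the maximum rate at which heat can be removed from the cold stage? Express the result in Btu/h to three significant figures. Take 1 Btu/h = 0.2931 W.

The reservoir spacing is ΔT = 297 − 97.7 = 199.3 K.
COP_Carnot = T_C/ΔT = 97.70/199.3 = 0.4902.
Q̇_max = COP_Carnot × Ẇ = 0.4902 × 1420 Btu/h = 696.1 Btu/h.

696 Btu/h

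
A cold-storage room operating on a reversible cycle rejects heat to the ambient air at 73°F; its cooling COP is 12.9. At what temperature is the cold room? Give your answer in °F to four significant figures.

34.68 °F

For a Carnot refrigerator COP_R = T_C/(T_H − T_C), so T_C = COP·T_H/(1 + COP).
With T_H = 295.93 K, T_C = 12.9 × 295.93/13.90 = 274.64 K.
Converting, 274.64 K = 34.68°F.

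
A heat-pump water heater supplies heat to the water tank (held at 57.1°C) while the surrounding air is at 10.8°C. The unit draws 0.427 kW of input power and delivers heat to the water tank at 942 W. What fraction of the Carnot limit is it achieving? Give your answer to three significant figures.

0.309

Converting, Q̇_H = 942.0 W = 0.9420 kW, so COP_actual = Q̇_H/Ẇ = 0.9420/0.4270 = 2.206.
In absolute terms T_C = 283.95 K and T_H = 330.25 K, so ΔT = 46.30 K.
COP_Carnot = T_H/ΔT = 330.25/46.30 = 7.133.
η_II = COP_actual/COP_Carnot = 2.206/7.133 = 0.3093.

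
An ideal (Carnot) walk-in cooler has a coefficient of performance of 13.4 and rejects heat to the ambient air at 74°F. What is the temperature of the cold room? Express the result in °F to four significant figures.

For a Carnot refrigerator COP_R = T_C/(T_H − T_C), so T_C = COP·T_H/(1 + COP).
With T_H = 296.48 K, T_C = 13.4 × 296.48/14.40 = 275.89 K.
Converting, 275.89 K = 36.94°F.

36.94 °F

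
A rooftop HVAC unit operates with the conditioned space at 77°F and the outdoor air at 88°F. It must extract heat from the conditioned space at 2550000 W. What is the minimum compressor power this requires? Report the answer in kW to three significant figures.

52.3 kW

In absolute terms T_C = 298.15 K and T_H = 304.26 K, so ΔT = 6.111 K.
COP_Carnot = T_C/ΔT = 298.15/6.111 = 48.79.
Ẇ_min = Q̇/COP_Carnot = 2550000/48.79 = 52270 W = 52.27 kW.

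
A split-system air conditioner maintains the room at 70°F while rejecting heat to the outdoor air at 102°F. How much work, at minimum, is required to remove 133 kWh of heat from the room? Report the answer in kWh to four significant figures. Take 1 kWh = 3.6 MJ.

In absolute terms T_C = 294.26 K and T_H = 312.04 K, so ΔT = 17.78 K.
The reversible limit is COP_R = T_C/ΔT = 16.55, so W_min = Q_C/COP = Q_C·ΔT/T_C.
W_min = 133.0 × 17.78/294.26 = 8.035 kWh.

8.035 kWh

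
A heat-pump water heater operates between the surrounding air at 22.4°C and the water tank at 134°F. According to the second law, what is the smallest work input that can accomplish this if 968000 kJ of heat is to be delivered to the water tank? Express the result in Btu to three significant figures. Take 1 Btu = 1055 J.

95300 Btu

In absolute terms T_C = 295.55 K and T_H = 329.82 K, so ΔT = 34.27 K.
The reversible limit is COP_HP = T_H/ΔT = 9.625, so W_min = Q_H/COP = Q_H·ΔT/T_H.
W_min = 968000 × 34.27/329.82 = 100600 kJ = 95330 Btu.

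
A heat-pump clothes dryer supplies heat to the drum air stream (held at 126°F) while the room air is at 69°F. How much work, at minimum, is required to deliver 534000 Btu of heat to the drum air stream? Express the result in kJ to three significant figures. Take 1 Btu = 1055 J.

54800 kJ

In absolute terms T_C = 293.71 K and T_H = 325.37 K, so ΔT = 31.67 K.
The reversible limit is COP_HP = T_H/ΔT = 10.27, so W_min = Q_H/COP = Q_H·ΔT/T_H.
W_min = 534000 × 31.67/325.37 = 51970 Btu = 54830 kJ.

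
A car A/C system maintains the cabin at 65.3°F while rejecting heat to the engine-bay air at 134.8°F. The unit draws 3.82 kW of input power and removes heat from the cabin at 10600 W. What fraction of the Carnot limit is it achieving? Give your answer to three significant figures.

Converting, Q̇_C = 10600 W = 10.60 kW, so COP_actual = Q̇_C/Ẇ = 10.60/3.820 = 2.775.
In absolute terms T_C = 291.65 K and T_H = 330.26 K, so ΔT = 38.61 K.
COP_Carnot = T_C/ΔT = 291.65/38.61 = 7.554.
η_II = COP_actual/COP_Carnot = 2.775/7.554 = 0.3674.

0.367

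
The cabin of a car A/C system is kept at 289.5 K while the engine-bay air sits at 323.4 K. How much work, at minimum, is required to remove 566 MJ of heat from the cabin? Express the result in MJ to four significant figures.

The reservoir spacing is ΔT = 323.4 − 289.5 = 33.90 K.
The reversible limit is COP_R = T_C/ΔT = 8.540, so W_min = Q_C/COP = Q_C·ΔT/T_C.
W_min = 566.0 × 33.90/289.50 = 66.28 MJ.

66.28 MJ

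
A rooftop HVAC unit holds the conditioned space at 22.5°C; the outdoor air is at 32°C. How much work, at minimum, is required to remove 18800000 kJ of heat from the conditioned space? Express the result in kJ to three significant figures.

604000 kJ

In absolute terms T_C = 295.65 K and T_H = 305.15 K, so ΔT = 9.500 K.
The reversible limit is COP_R = T_C/ΔT = 31.12, so W_min = Q_C/COP = Q_C·ΔT/T_C.
W_min = 18800000 × 9.500/295.65 = 604100 kJ.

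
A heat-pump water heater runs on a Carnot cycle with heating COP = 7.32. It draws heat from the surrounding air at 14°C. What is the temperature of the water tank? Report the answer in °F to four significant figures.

COP_HP = T_H/(T_H − T_C) rearranges to T_H = COP·T_C/(COP − 1).
With T_C = 287.15 K, T_H = 7.32 × 287.15/6.320 = 332.59 K.
Converting, 332.59 K = 138.98°F.

139.0 °F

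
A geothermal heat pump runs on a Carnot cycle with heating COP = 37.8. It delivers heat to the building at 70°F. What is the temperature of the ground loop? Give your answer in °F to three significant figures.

COP_HP = T_H/(T_H − T_C) gives T_H − T_C = T_H/COP.
With T_H = 294.26 K, T_C = 294.26 × (1 − 1/37.8) = 286.48 K.
Converting, 286.48 K = 55.99°F.

56.0 °F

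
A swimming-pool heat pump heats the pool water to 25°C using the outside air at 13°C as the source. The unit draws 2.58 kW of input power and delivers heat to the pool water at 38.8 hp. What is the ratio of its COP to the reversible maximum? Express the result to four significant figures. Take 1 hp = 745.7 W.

Converting, Q̇_H = 38.80 hp = 28.93 kW, so COP_actual = Q̇_H/Ẇ = 28.93/2.580 = 11.21.
In absolute terms T_C = 286.15 K and T_H = 298.15 K, so ΔT = 12.00 K.
COP_Carnot = T_H/ΔT = 298.15/12.00 = 24.85.
η_II = COP_actual/COP_Carnot = 11.21/24.85 = 0.4514.

0.4514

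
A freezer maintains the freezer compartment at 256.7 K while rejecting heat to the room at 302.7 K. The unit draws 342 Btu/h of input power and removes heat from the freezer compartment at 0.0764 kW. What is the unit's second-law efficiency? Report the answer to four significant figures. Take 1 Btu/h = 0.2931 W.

Converting, Q̇_C = 0.07640 kW = 260.7 Btu/h, so COP_actual = Q̇_C/Ẇ = 260.7/342.0 = 0.7622.
The reservoir spacing is ΔT = 302.7 − 256.7 = 46.00 K.
COP_Carnot = T_C/ΔT = 256.70/46.00 = 5.580.
η_II = COP_actual/COP_Carnot = 0.7622/5.580 = 0.1366.

0.1366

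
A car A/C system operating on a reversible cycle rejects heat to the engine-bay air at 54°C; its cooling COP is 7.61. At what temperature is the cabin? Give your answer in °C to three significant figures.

For a Carnot refrigerator COP_R = T_C/(T_H − T_C), so T_C = COP·T_H/(1 + COP).
With T_H = 327.15 K, T_C = 7.61 × 327.15/8.610 = 289.15 K.
Converting, 289.15 K = 16.00°C.

16.0 °C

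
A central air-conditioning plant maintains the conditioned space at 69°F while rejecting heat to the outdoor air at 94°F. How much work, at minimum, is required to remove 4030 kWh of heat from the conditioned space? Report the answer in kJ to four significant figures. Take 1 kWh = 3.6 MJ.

686100 kJ

In absolute terms T_C = 293.71 K and T_H = 307.59 K, so ΔT = 13.89 K.
The reversible limit is COP_R = T_C/ΔT = 21.15, so W_min = Q_C/COP = Q_C·ΔT/T_C.
W_min = 4030 × 13.89/293.71 = 190.6 kWh = 686100 kJ.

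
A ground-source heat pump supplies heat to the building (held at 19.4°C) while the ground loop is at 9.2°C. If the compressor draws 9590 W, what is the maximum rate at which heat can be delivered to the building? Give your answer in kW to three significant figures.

275 kW

In absolute terms T_C = 282.35 K and T_H = 292.55 K, so ΔT = 10.20 K.
COP_Carnot = T_H/ΔT = 292.55/10.20 = 28.68.
Q̇_max = COP_Carnot × Ẇ = 28.68 × 9590 W = 275100 W = 275.1 kW.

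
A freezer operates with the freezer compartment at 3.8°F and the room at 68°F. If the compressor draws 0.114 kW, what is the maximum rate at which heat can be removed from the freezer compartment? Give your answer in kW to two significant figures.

0.82 kW

In absolute terms T_C = 257.48 K and T_H = 293.15 K, so ΔT = 35.67 K.
COP_Carnot = T_C/ΔT = 257.48/35.67 = 7.219.
Q̇_max = COP_Carnot × Ẇ = 7.219 × 0.1140 kW = 0.8230 kW.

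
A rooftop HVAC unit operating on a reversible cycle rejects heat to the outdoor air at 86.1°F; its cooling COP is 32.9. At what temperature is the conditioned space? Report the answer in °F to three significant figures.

70.0 °F

For a Carnot refrigerator COP_R = T_C/(T_H − T_C), so T_C = COP·T_H/(1 + COP).
With T_H = 303.21 K, T_C = 32.9 × 303.21/33.90 = 294.26 K.
Converting, 294.26 K = 70.00°F.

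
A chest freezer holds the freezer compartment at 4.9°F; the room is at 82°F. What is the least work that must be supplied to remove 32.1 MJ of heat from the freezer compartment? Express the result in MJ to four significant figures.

In absolute terms T_C = 258.09 K and T_H = 300.93 K, so ΔT = 42.83 K.
The reversible limit is COP_R = T_C/ΔT = 6.026, so W_min = Q_C/COP = Q_C·ΔT/T_C.
W_min = 32.10 × 42.83/258.09 = 5.327 MJ.

5.327 MJ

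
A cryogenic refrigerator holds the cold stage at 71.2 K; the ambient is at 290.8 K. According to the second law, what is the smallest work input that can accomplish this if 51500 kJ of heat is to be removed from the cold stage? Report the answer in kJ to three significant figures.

159000 kJ

The reservoir spacing is ΔT = 290.8 − 71.2 = 219.6 K.
The reversible limit is COP_R = T_C/ΔT = 0.3242, so W_min = Q_C/COP = Q_C·ΔT/T_C.
W_min = 51500 × 219.6/71.20 = 158800 kJ.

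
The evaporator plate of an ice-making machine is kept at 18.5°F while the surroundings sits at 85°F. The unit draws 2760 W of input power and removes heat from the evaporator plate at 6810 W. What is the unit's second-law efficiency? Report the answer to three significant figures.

0.343

COP_actual = Q̇_C/Ẇ = 6810/2760 = 2.467.
In absolute terms T_C = 265.65 K and T_H = 302.59 K, so ΔT = 36.94 K.
COP_Carnot = T_C/ΔT = 265.65/36.94 = 7.191.
η_II = COP_actual/COP_Carnot = 2.467/7.191 = 0.3431.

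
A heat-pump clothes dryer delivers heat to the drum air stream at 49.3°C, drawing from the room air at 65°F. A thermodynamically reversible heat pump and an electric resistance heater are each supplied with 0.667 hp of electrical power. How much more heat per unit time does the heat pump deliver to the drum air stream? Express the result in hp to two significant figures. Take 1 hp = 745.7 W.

In absolute terms T_C = 291.48 K and T_H = 322.45 K, so ΔT = 30.97 K.
COP_Carnot = T_H/ΔT = 322.45/30.97 = 10.41.
The heat pump delivers Q̇_H = COP × Ẇ = 6.945 hp; the resistance heater delivers Ẇ = 0.6670 hp.
Extra = (COP − 1)·Ẇ = 6.278 hp.

6.3 hp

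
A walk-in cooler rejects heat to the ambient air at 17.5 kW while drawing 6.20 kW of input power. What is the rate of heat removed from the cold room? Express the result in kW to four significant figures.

11.30 kW

For a cyclic device the first law requires Q̇_H = Q̇_C + Ẇ.
Q̇_C = Q̇_H − Ẇ = 11.30 kW.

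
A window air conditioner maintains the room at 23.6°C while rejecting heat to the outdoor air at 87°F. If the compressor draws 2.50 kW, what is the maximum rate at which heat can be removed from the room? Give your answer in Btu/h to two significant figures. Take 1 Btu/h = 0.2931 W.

360000 Btu/h

In absolute terms T_C = 296.75 K and T_H = 303.71 K, so ΔT = 6.956 K.
COP_Carnot = T_C/ΔT = 296.75/6.956 = 42.66.
Q̇_max = COP_Carnot × Ẇ = 42.66 × 2.500 kW = 106.7 kW = 363900 Btu/h.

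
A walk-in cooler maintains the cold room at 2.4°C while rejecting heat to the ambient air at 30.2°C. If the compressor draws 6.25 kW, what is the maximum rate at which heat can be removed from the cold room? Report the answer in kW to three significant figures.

61.9 kW

In absolute terms T_C = 275.55 K and T_H = 303.35 K, so ΔT = 27.80 K.
COP_Carnot = T_C/ΔT = 275.55/27.80 = 9.912.
Q̇_max = COP_Carnot × Ẇ = 9.912 × 6.250 kW = 61.95 kW.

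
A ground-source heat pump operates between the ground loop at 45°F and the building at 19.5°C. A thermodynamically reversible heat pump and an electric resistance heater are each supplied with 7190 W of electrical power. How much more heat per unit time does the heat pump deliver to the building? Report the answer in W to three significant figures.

In absolute terms T_C = 280.37 K and T_H = 292.65 K, so ΔT = 12.28 K.
COP_Carnot = T_H/ΔT = 292.65/12.28 = 23.84.
The heat pump delivers Q̇_H = COP × Ẇ = 171400 W; the resistance heater delivers Ẇ = 7190 W.
Extra = (COP − 1)·Ẇ = 164200 W.

164000 W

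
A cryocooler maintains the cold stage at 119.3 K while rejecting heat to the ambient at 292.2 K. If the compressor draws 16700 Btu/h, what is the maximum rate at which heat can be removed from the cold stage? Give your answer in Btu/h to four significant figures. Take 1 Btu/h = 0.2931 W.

11520 Btu/h

The reservoir spacing is ΔT = 292.2 − 119.3 = 172.9 K.
COP_Carnot = T_C/ΔT = 119.30/172.9 = 0.6900.
Q̇_max = COP_Carnot × Ẇ = 0.6900 × 16700 Btu/h = 11520 Btu/h.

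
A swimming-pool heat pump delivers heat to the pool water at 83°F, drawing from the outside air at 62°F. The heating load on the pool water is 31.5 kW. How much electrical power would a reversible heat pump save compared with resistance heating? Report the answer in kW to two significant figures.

30 kW

In absolute terms T_C = 289.82 K and T_H = 301.48 K, so ΔT = 11.67 K.
COP_Carnot = T_H/ΔT = 301.48/11.67 = 25.84.
Resistance heating needs Ẇ_res = Q̇_H = 31.50 kW; the reversible heat pump needs only Ẇ_hp = Q̇_H/COP = 1.219 kW.
Saving = 31.50 − 1.219 = 30.28 kW.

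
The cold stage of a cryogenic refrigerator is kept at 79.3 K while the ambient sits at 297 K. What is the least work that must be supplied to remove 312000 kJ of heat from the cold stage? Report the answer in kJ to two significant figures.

860000 kJ

The reservoir spacing is ΔT = 297 − 79.3 = 217.7 K.
The reversible limit is COP_R = T_C/ΔT = 0.3643, so W_min = Q_C/COP = Q_C·ΔT/T_C.
W_min = 312000 × 217.7/79.30 = 856500 kJ.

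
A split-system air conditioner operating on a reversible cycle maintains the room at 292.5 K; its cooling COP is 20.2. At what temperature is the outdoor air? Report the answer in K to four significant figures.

COP_R = T_C/(T_H − T_C) gives T_H − T_C = T_C/COP.
With T_C = 292.50 K, T_H = 292.50 × (1 + 1/20.2) = 306.98 K.

307.0 K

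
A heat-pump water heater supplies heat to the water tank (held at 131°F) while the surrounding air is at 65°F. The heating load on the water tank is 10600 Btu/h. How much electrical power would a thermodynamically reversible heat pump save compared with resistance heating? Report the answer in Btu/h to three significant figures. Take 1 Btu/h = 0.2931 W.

In absolute terms T_C = 291.48 K and T_H = 328.15 K, so ΔT = 36.67 K.
COP_Carnot = T_H/ΔT = 328.15/36.67 = 8.950.
Resistance heating needs Ẇ_res = Q̇_H = 10600 Btu/h; the reversible heat pump needs only Ẇ_hp = Q̇_H/COP = 1184 Btu/h.
Saving = 10600 − 1184 = 9416 Btu/h.

9420 Btu/h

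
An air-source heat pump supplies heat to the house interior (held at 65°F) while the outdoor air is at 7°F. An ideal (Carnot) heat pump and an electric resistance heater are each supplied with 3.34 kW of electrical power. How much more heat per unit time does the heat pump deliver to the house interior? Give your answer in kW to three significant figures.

26.9 kW

In absolute terms T_C = 259.26 K and T_H = 291.48 K, so ΔT = 32.22 K.
COP_Carnot = T_H/ΔT = 291.48/32.22 = 9.046.
The heat pump delivers Q̇_H = COP × Ẇ = 30.21 kW; the resistance heater delivers Ẇ = 3.340 kW.
Extra = (COP − 1)·Ẇ = 26.87 kW.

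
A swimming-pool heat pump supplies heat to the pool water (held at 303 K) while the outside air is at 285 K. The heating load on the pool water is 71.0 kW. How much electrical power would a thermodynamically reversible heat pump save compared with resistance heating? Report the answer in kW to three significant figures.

The reservoir spacing is ΔT = 303 − 285 = 18.00 K.
COP_Carnot = T_H/ΔT = 303.00/18.00 = 16.83.
Resistance heating needs Ẇ_res = Q̇_H = 71.00 kW; the reversible heat pump needs only Ẇ_hp = Q̇_H/COP = 4.218 kW.
Saving = 71.00 − 4.218 = 66.78 kW.

66.8 kW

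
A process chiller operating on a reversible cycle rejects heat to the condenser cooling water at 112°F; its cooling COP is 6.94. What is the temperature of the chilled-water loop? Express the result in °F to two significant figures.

40 °F

For a Carnot refrigerator COP_R = T_C/(T_H − T_C), so T_C = COP·T_H/(1 + COP).
With T_H = 317.59 K, T_C = 6.94 × 317.59/7.940 = 277.60 K.
Converting, 277.60 K = 40.00°F.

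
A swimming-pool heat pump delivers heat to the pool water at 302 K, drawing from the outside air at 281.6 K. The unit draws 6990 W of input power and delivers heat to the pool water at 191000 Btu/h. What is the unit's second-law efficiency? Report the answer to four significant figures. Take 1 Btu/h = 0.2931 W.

0.5410

Converting, Q̇_H = 191000 Btu/h = 55980 W, so COP_actual = Q̇_H/Ẇ = 55980/6990 = 8.009.
The reservoir spacing is ΔT = 302 − 281.6 = 20.40 K.
COP_Carnot = T_H/ΔT = 302.00/20.40 = 14.80.
η_II = COP_actual/COP_Carnot = 8.009/14.80 = 0.5410.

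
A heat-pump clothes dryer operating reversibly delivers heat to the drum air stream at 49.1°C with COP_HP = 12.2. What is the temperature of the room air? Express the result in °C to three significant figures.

COP_HP = T_H/(T_H − T_C) gives T_H − T_C = T_H/COP.
With T_H = 322.25 K, T_C = 322.25 × (1 − 1/12.2) = 295.84 K.
Converting, 295.84 K = 22.69°C.

22.7 °C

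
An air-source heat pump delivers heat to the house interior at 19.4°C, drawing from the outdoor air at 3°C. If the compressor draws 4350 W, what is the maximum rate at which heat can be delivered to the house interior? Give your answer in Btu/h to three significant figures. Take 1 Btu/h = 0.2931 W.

265000 Btu/h

In absolute terms T_C = 276.15 K and T_H = 292.55 K, so ΔT = 16.40 K.
COP_Carnot = T_H/ΔT = 292.55/16.40 = 17.84.
Q̇_max = COP_Carnot × Ẇ = 17.84 × 4350 W = 77600 W = 264700 Btu/h.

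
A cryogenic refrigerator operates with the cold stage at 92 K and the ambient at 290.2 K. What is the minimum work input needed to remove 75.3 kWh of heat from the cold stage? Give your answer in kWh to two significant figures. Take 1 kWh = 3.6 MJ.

160 kWh

The reservoir spacing is ΔT = 290.2 − 92 = 198.2 K.
The reversible limit is COP_R = T_C/ΔT = 0.4642, so W_min = Q_C/COP = Q_C·ΔT/T_C.
W_min = 75.30 × 198.2/92.00 = 162.2 kWh.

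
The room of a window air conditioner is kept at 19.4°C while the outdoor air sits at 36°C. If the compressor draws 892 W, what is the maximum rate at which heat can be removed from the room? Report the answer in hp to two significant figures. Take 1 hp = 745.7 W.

In absolute terms T_C = 292.55 K and T_H = 309.15 K, so ΔT = 16.60 K.
COP_Carnot = T_C/ΔT = 292.55/16.60 = 17.62.
Q̇_max = COP_Carnot × Ẇ = 17.62 × 892.0 W = 15720 W = 21.08 hp.

21 hp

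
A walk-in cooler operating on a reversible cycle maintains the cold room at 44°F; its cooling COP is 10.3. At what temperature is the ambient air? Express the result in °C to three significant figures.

33.8 °C

COP_R = T_C/(T_H − T_C) gives T_H − T_C = T_C/COP.
With T_C = 279.82 K, T_H = 279.82 × (1 + 1/10.3) = 306.98 K.
Converting, 306.98 K = 33.83°C.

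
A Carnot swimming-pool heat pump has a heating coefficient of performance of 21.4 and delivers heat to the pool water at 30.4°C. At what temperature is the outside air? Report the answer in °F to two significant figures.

61 °F

COP_HP = T_H/(T_H − T_C) gives T_H − T_C = T_H/COP.
With T_H = 303.55 K, T_C = 303.55 × (1 − 1/21.4) = 289.37 K.
Converting, 289.37 K = 61.19°F.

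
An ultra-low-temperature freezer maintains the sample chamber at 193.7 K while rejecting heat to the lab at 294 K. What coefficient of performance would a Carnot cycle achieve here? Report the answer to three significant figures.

The reservoir spacing is ΔT = 294 − 193.7 = 100.3 K.
For a reversible cycle, COP_Carnot = T_C/ΔT = 193.70/100.3 = 1.931.

1.93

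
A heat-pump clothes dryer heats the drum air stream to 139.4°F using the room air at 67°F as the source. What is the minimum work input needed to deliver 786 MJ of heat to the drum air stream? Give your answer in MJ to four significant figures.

94.99 MJ

In absolute terms T_C = 292.59 K and T_H = 332.82 K, so ΔT = 40.22 K.
The reversible limit is COP_HP = T_H/ΔT = 8.274, so W_min = Q_H/COP = Q_H·ΔT/T_H.
W_min = 786.0 × 40.22/332.82 = 94.99 MJ.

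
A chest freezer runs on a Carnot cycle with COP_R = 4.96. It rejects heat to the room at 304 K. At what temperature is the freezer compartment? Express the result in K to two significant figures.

For a Carnot refrigerator COP_R = T_C/(T_H − T_C), so T_C = COP·T_H/(1 + COP).
With T_H = 304.00 K, T_C = 4.96 × 304.00/5.960 = 252.99 K.

250 K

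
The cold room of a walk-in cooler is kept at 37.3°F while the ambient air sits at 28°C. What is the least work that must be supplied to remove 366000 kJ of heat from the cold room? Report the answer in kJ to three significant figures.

In absolute terms T_C = 276.09 K and T_H = 301.15 K, so ΔT = 25.06 K.
The reversible limit is COP_R = T_C/ΔT = 11.02, so W_min = Q_C/COP = Q_C·ΔT/T_C.
W_min = 366000 × 25.06/276.09 = 33210 kJ.

33200 kJ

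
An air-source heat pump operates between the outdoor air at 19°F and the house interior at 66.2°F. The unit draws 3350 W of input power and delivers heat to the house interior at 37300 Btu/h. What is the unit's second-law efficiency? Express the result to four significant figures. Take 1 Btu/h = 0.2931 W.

Converting, Q̇_H = 37300 Btu/h = 10930 W, so COP_actual = Q̇_H/Ẇ = 10930/3350 = 3.263.
In absolute terms T_C = 265.93 K and T_H = 292.15 K, so ΔT = 26.22 K.
COP_Carnot = T_H/ΔT = 292.15/26.22 = 11.14.
η_II = COP_actual/COP_Carnot = 3.263/11.14 = 0.2929.

0.2929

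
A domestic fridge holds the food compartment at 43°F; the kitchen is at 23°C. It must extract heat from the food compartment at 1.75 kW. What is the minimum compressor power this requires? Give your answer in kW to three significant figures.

In absolute terms T_C = 279.26 K and T_H = 296.15 K, so ΔT = 16.89 K.
COP_Carnot = T_C/ΔT = 279.26/16.89 = 16.54.
Ẇ_min = Q̇/COP_Carnot = 1.750/16.54 = 0.1058 kW.

0.106 kW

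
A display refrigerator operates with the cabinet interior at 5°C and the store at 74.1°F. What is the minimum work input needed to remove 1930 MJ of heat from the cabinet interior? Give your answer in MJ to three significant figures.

In absolute terms T_C = 278.15 K and T_H = 296.54 K, so ΔT = 18.39 K.
The reversible limit is COP_R = T_C/ΔT = 15.13, so W_min = Q_C/COP = Q_C·ΔT/T_C.
W_min = 1930 × 18.39/278.15 = 127.6 MJ.

128 MJ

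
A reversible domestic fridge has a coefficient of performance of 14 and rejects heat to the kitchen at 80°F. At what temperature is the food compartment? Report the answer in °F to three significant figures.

For a Carnot refrigerator COP_R = T_C/(T_H − T_C), so T_C = COP·T_H/(1 + COP).
With T_H = 299.82 K, T_C = 14 × 299.82/15.00 = 279.83 K.
Converting, 279.83 K = 44.02°F.

44.0 °F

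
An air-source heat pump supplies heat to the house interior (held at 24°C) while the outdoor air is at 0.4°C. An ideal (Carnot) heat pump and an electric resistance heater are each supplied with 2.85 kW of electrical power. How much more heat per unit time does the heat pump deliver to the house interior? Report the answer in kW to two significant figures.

33 kW

In absolute terms T_C = 273.55 K and T_H = 297.15 K, so ΔT = 23.60 K.
COP_Carnot = T_H/ΔT = 297.15/23.60 = 12.59.
The heat pump delivers Q̇_H = COP × Ẇ = 35.88 kW; the resistance heater delivers Ẇ = 2.850 kW.
Extra = (COP − 1)·Ẇ = 33.03 kW.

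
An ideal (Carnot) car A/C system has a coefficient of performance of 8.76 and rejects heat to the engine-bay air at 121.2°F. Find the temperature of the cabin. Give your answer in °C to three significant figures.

For a Carnot refrigerator COP_R = T_C/(T_H − T_C), so T_C = COP·T_H/(1 + COP).
With T_H = 322.71 K, T_C = 8.76 × 322.71/9.760 = 289.64 K.
Converting, 289.64 K = 16.49°C.

16.5 °C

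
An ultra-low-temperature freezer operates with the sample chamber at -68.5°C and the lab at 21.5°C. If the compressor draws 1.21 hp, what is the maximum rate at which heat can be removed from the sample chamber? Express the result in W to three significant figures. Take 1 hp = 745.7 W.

2050 W

In absolute terms T_C = 204.65 K and T_H = 294.65 K, so ΔT = 90.00 K.
COP_Carnot = T_C/ΔT = 204.65/90.00 = 2.274.
Q̇_max = COP_Carnot × Ẇ = 2.274 × 1.210 hp = 2.751 hp = 2052 W.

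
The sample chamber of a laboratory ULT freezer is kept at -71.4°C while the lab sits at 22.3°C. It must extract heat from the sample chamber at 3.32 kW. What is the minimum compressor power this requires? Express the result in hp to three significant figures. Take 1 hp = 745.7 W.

In absolute terms T_C = 201.75 K and T_H = 295.45 K, so ΔT = 93.70 K.
COP_Carnot = T_C/ΔT = 201.75/93.70 = 2.153.
Ẇ_min = Q̇/COP_Carnot = 3.320/2.153 = 1.542 kW = 2.068 hp.

2.07 hp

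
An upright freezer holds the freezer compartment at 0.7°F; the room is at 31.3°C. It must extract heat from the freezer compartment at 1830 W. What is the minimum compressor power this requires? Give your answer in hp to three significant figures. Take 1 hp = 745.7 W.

In absolute terms T_C = 255.76 K and T_H = 304.45 K, so ΔT = 48.69 K.
COP_Carnot = T_C/ΔT = 255.76/48.69 = 5.253.
Ẇ_min = Q̇/COP_Carnot = 1830/5.253 = 348.4 W = 0.4672 hp.

0.467 hp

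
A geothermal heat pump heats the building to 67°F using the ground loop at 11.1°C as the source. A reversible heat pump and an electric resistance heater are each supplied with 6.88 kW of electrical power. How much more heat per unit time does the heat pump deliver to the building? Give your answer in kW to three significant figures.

In absolute terms T_C = 284.25 K and T_H = 292.59 K, so ΔT = 8.344 K.
COP_Carnot = T_H/ΔT = 292.59/8.344 = 35.06.
The heat pump delivers Q̇_H = COP × Ẇ = 241.2 kW; the resistance heater delivers Ẇ = 6.880 kW.
Extra = (COP − 1)·Ẇ = 234.4 kW.

234 kW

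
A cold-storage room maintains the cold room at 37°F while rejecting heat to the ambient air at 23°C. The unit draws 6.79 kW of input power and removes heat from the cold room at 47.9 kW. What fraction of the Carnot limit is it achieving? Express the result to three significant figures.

0.517

COP_actual = Q̇_C/Ẇ = 47.90/6.790 = 7.054.
In absolute terms T_C = 275.93 K and T_H = 296.15 K, so ΔT = 20.22 K.
COP_Carnot = T_C/ΔT = 275.93/20.22 = 13.64.
η_II = COP_actual/COP_Carnot = 7.054/13.64 = 0.5170.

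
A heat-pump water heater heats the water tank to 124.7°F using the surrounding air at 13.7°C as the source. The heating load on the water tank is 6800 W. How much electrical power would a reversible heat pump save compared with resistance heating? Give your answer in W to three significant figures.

6010 W

In absolute terms T_C = 286.85 K and T_H = 324.65 K, so ΔT = 37.80 K.
COP_Carnot = T_H/ΔT = 324.65/37.80 = 8.589.
Resistance heating needs Ẇ_res = Q̇_H = 6800 W; the reversible heat pump needs only Ẇ_hp = Q̇_H/COP = 791.7 W.
Saving = 6800 − 791.7 = 6008 W.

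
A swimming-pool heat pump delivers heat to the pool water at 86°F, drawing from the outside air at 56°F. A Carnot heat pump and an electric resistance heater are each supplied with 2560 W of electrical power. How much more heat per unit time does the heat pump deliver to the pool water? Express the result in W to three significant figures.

44000 W

In absolute terms T_C = 286.48 K and T_H = 303.15 K, so ΔT = 16.67 K.
COP_Carnot = T_H/ΔT = 303.15/16.67 = 18.19.
The heat pump delivers Q̇_H = COP × Ẇ = 46560 W; the resistance heater delivers Ẇ = 2560 W.
Extra = (COP − 1)·Ẇ = 44000 W.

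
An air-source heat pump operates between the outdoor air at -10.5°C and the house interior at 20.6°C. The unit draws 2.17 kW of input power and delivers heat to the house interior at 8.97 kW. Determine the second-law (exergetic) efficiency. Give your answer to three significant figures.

COP_actual = Q̇_H/Ẇ = 8.970/2.170 = 4.134.
In absolute terms T_C = 262.65 K and T_H = 293.75 K, so ΔT = 31.10 K.
COP_Carnot = T_H/ΔT = 293.75/31.10 = 9.445.
η_II = COP_actual/COP_Carnot = 4.134/9.445 = 0.4376.

0.438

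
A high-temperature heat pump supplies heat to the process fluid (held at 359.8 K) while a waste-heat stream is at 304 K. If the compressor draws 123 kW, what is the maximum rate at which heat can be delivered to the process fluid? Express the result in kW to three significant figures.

793 kW

The reservoir spacing is ΔT = 359.8 − 304 = 55.80 K.
COP_Carnot = T_H/ΔT = 359.80/55.80 = 6.448.
Q̇_max = COP_Carnot × Ẇ = 6.448 × 123.0 kW = 793.1 kW.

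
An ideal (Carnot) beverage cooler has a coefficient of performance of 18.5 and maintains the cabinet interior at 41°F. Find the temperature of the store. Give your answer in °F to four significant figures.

COP_R = T_C/(T_H − T_C) gives T_H − T_C = T_C/COP.
With T_C = 278.15 K, T_H = 278.15 × (1 + 1/18.5) = 293.19 K.
Converting, 293.19 K = 68.06°F.

68.06 °F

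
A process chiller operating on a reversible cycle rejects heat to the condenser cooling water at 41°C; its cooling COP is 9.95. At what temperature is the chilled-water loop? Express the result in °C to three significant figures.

12.3 °C

For a Carnot refrigerator COP_R = T_C/(T_H − T_C), so T_C = COP·T_H/(1 + COP).
With T_H = 314.15 K, T_C = 9.95 × 314.15/10.95 = 285.46 K.
Converting, 285.46 K = 12.31°C.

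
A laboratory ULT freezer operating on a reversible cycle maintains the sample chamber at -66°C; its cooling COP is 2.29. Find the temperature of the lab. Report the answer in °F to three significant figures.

COP_R = T_C/(T_H − T_C) gives T_H − T_C = T_C/COP.
With T_C = 207.15 K, T_H = 207.15 × (1 + 1/2.29) = 297.61 K.
Converting, 297.61 K = 76.03°F.

76.0 °F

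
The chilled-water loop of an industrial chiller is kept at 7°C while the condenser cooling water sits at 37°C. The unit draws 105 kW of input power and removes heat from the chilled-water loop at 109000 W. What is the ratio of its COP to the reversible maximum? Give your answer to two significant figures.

0.11

Converting, Q̇_C = 109000 W = 109.0 kW, so COP_actual = Q̇_C/Ẇ = 109.0/105.0 = 1.038.
In absolute terms T_C = 280.15 K and T_H = 310.15 K, so ΔT = 30.00 K.
COP_Carnot = T_C/ΔT = 280.15/30.00 = 9.338.
η_II = COP_actual/COP_Carnot = 1.038/9.338 = 0.1112.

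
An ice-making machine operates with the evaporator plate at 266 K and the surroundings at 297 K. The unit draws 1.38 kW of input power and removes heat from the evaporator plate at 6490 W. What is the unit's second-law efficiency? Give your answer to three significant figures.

0.548

Converting, Q̇_C = 6490 W = 6.490 kW, so COP_actual = Q̇_C/Ẇ = 6.490/1.380 = 4.703.
The reservoir spacing is ΔT = 297 − 266 = 31.00 K.
COP_Carnot = T_C/ΔT = 266.00/31.00 = 8.581.
η_II = COP_actual/COP_Carnot = 4.703/8.581 = 0.5481.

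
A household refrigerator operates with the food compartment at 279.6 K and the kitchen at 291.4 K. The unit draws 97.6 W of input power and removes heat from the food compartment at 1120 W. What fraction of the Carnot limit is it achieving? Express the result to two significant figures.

0.48

COP_actual = Q̇_C/Ẇ = 1120/97.60 = 11.48.
The reservoir spacing is ΔT = 291.4 − 279.6 = 11.80 K.
COP_Carnot = T_C/ΔT = 279.60/11.80 = 23.69.
η_II = COP_actual/COP_Carnot = 11.48/23.69 = 0.4843.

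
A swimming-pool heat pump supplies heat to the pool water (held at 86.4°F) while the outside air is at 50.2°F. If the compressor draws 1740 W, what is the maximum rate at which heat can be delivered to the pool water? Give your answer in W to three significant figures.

26200 W

In absolute terms T_C = 283.26 K and T_H = 303.37 K, so ΔT = 20.11 K.
COP_Carnot = T_H/ΔT = 303.37/20.11 = 15.08.
Q̇_max = COP_Carnot × Ẇ = 15.08 × 1740 W = 26250 W.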